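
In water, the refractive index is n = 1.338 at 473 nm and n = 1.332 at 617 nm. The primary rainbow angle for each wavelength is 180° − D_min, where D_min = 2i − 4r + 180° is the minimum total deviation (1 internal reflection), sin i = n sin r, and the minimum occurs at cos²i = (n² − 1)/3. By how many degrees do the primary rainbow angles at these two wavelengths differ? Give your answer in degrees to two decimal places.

At 473 nm (n = 1.338): cos²i = 0.26341 → i = 59.120°, r = 39.899°, D_min = 138.643°, rainbow angle = 41.357°.
At 617 nm (n = 1.332): cos²i = 0.25807 → i = 59.469°, r = 40.290°, D_min = 137.776°, rainbow angle = 42.224°.
Angular width = |41.357° − 42.224°| = 0.867°.

0.87°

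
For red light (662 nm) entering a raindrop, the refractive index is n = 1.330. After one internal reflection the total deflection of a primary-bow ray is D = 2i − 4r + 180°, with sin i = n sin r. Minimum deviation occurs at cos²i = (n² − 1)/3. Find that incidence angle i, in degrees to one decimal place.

cos²i = (1.330² − 1)/3 = (1.76890 − 1)/3 = 0.25630.
cos i = 0.50626, so i = 59.585°.

59.6°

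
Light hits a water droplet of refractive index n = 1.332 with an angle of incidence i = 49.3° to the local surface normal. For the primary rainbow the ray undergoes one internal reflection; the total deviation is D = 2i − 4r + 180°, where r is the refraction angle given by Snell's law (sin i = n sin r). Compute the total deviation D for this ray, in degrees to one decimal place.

sin r = sin 49.3° / 1.332 = 0.7581/1.332 = 0.5692; r = 34.69°.
D = 2·49.3° − 4·34.69° + 180° = 98.60° − 138.77° + 180° = 139.83°.

139.8°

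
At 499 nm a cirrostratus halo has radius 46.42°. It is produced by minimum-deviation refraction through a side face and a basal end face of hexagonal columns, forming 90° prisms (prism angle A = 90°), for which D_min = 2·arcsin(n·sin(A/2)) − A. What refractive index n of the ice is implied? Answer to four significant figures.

1.313

Rearranging: n = sin((D_min + A)/2) / sin(A/2).
(D_min + A)/2 = (46.42° + 90°)/2 = 68.210°.
n = sin 68.210° / sin 45° = 0.9286 / 0.7071 = 1.3132.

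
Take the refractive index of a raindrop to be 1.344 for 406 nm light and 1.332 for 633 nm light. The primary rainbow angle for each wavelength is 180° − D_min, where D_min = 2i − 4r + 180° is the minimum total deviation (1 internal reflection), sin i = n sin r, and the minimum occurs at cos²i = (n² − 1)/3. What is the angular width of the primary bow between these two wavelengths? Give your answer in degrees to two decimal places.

At 406 nm (n = 1.344): cos²i = 0.26878 → i = 58.772°, r = 39.512°, D_min = 139.495°, rainbow angle = 40.505°.
At 633 nm (n = 1.332): cos²i = 0.25807 → i = 59.469°, r = 40.290°, D_min = 137.776°, rainbow angle = 42.224°.
Angular width = |40.505° − 42.224°| = 1.719°.

1.72°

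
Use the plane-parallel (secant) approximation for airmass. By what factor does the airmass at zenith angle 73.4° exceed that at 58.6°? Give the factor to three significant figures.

1.82

X(73.4°)/X(58.6°) = sec 73.4° / sec 58.6° = cos 58.6° / cos 73.4° = 0.5210/0.2857 = 1.8237.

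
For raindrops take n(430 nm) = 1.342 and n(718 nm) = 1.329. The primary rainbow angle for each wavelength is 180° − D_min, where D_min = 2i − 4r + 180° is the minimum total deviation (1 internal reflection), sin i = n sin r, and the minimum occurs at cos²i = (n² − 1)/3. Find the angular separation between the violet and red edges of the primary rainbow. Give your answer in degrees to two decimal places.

At 430 nm (n = 1.342): cos²i = 0.26699 → i = 58.888°, r = 39.641°, D_min = 139.213°, rainbow angle = 40.787°.
At 718 nm (n = 1.329): cos²i = 0.25541 → i = 59.643°, r = 40.487°, D_min = 137.337°, rainbow angle = 42.663°.
Angular width = |40.787° − 42.663°| = 1.876°.

1.88°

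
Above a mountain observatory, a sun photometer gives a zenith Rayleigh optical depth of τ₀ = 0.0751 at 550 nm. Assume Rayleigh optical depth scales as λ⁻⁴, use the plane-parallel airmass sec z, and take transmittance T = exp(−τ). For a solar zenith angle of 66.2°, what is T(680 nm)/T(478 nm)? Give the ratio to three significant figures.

Airmass: sec 66.2° = 2.4780.
τ(680 nm) = 0.0751 × (550/680)⁴ × 2.4780 = 0.0751 × 0.4280 × 2.4780 = 0.0796.
τ(478 nm) = 0.0751 × (550/478)⁴ × 2.4780 = 0.0751 × 1.7528 × 2.4780 = 0.3262.
T(680)/T(478) = exp(τ_B − τ_A) = exp(0.2466) = 1.2796.

1.28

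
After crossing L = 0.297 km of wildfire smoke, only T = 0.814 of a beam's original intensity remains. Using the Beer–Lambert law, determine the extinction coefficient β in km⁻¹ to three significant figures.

0.693 km⁻¹

Beer–Lambert: T = exp(−βL) ⇒ β = −ln(T)/L = −ln(0.814)/0.297 = 0.2058/0.297 = 0.6929 km⁻¹.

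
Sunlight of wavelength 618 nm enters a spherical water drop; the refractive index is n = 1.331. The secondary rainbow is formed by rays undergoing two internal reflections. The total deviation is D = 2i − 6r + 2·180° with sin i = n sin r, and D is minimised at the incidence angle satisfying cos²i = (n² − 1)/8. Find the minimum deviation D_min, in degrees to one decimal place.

cos²i = (1.77156 − 1)/8 = 0.09645; i = arccos(0.31056) = 71.907°.
sin r = sin 71.907°/1.331 = 0.71417; r = 45.575°.
D_min = 2·71.907° − 6·45.575° + 360° = 230.365°.

230.4°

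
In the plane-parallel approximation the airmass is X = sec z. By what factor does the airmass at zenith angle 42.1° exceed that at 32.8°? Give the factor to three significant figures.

X(42.1°)/X(32.8°) = sec 42.1° / sec 32.8° = cos 32.8° / cos 42.1° = 0.8406/0.7420 = 1.1329.

1.13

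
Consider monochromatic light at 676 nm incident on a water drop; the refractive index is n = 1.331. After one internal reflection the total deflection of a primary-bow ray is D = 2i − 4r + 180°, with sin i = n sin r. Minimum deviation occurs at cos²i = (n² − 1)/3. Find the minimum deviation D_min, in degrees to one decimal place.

cos²i = (1.77156 − 1)/3 = 0.25719; i = arccos(0.50714) = 59.527°.
sin r = sin 59.527°/1.331 = 0.64753; r = 40.356°.
D_min = 2·59.527° − 4·40.356° + 180° = 137.630°.

137.6°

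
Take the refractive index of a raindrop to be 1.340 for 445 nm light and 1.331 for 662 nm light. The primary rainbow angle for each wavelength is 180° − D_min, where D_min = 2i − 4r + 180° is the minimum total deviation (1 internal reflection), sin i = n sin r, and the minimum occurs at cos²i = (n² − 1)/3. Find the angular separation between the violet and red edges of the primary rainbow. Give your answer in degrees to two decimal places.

At 445 nm (n = 1.340): cos²i = 0.26520 → i = 59.004°, r = 39.770°, D_min = 138.929°, rainbow angle = 41.071°.
At 662 nm (n = 1.331): cos²i = 0.25719 → i = 59.527°, r = 40.356°, D_min = 137.630°, rainbow angle = 42.370°.
Angular width = |41.071° − 42.370°| = 1.299°.

1.30°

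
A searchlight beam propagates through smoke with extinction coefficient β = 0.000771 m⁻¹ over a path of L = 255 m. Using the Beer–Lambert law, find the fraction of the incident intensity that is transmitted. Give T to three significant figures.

0.822

τ = β·L = 0.000771 × 255 = 0.1966.
T = exp(−0.1966) = 0.8215.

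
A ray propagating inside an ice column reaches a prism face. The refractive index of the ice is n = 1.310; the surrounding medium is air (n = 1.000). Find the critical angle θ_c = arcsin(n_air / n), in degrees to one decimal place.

49.8°

sin θ_c = n_air / n = 1.000 / 1.310 = 0.7634.
θ_c = arcsin(0.7634) = 49.76°.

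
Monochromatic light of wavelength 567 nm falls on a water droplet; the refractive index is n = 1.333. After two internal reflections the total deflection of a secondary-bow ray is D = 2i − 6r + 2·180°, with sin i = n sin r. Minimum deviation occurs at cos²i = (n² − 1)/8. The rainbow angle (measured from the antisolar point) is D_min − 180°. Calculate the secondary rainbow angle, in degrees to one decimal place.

50.9°

cos²i = (1.77689 − 1)/8 = 0.09711; i = arccos(0.31163) = 71.843°.
sin r = sin 71.843°/1.333 = 0.71283; r = 45.466°.
D_min = 2·71.843° − 6·45.466° + 360° = 230.891°.
Rainbow angle = D_min − 180° = 50.891°.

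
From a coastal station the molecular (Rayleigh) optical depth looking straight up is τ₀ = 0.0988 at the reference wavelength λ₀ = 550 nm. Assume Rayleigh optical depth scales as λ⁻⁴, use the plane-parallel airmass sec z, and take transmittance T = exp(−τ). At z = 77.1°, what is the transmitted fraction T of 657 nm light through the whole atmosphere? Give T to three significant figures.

sec 77.1° = 4.4793.
τ = 0.0988 × (550/657)⁴ × 4.4793 = 0.0988 × 0.4911 × 4.4793 = 0.2173.
T = exp(−0.2173) = 0.8047.

0.805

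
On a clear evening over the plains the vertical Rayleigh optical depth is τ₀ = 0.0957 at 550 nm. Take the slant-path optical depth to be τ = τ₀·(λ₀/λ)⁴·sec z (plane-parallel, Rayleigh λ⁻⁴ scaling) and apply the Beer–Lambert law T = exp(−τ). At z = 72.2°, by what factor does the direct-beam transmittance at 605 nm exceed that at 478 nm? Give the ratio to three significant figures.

Airmass: sec 72.2° = 3.2712.
τ(605 nm) = 0.0957 × (550/605)⁴ × 3.2712 = 0.0957 × 0.6830 × 3.2712 = 0.2138.
τ(478 nm) = 0.0957 × (550/478)⁴ × 3.2712 = 0.0957 × 1.7528 × 3.2712 = 0.5487.
T(605)/T(478) = exp(τ_B − τ_A) = exp(0.3349) = 1.3978.

1.40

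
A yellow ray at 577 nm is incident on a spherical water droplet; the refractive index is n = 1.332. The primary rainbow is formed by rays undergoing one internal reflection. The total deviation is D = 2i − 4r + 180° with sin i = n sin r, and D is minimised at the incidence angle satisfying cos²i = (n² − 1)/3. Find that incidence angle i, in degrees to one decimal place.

cos²i = (1.332² − 1)/3 = (1.77422 − 1)/3 = 0.25807.
cos i = 0.50801, so i = 59.469°.

59.5°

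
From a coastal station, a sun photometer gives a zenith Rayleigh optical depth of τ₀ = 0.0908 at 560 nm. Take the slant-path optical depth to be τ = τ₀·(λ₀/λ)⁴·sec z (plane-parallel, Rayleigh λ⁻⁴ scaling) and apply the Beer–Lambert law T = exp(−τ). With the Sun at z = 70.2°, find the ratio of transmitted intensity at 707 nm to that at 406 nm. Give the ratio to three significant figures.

2.37

Airmass: sec 70.2° = 2.9521.
τ(707 nm) = 0.0908 × (560/707)⁴ × 2.9521 = 0.0908 × 0.3936 × 2.9521 = 0.1055.
τ(406 nm) = 0.0908 × (560/406)⁴ × 2.9521 = 0.0908 × 3.6195 × 2.9521 = 0.9702.
T(707)/T(406) = exp(τ_B − τ_A) = exp(0.8647) = 2.3743.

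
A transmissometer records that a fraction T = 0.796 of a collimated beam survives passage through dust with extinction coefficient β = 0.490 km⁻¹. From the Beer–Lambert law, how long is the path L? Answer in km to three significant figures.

0.466 km

Beer–Lambert: T = exp(−βL) ⇒ L = −ln(T)/β = −ln(0.796)/0.490 = 0.2282/0.490 = 0.4656 km.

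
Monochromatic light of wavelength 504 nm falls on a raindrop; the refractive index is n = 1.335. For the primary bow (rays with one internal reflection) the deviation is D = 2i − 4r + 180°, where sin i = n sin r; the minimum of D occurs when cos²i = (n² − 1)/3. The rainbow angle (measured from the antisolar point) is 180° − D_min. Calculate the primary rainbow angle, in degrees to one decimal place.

cos²i = (1.78222 − 1)/3 = 0.26074; i = arccos(0.51063) = 59.294°.
sin r = sin 59.294°/1.335 = 0.64405; r = 40.094°.
D_min = 2·59.294° − 4·40.094° + 180° = 138.212°.
Rainbow angle = 180° − D_min = 41.788°.

41.8°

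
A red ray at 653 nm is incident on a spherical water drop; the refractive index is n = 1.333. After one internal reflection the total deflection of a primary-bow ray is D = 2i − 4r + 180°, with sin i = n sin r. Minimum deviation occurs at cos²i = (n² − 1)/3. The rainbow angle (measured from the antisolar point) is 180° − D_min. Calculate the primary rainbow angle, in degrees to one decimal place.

cos²i = (1.77689 − 1)/3 = 0.25896; i = arccos(0.50888) = 59.410°.
sin r = sin 59.410°/1.333 = 0.64579; r = 40.225°.
D_min = 2·59.410° − 4·40.225° + 180° = 137.922°.
Rainbow angle = 180° − D_min = 42.078°.

42.1°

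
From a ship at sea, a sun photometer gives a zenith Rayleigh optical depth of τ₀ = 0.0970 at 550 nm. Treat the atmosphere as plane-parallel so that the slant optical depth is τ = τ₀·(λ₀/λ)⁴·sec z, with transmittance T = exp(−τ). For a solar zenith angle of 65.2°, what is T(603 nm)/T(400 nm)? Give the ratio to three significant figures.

Airmass: sec 65.2° = 2.3841.
τ(603 nm) = 0.0970 × (550/603)⁴ × 2.3841 = 0.0970 × 0.6921 × 2.3841 = 0.1601.
τ(400 nm) = 0.0970 × (550/400)⁴ × 2.3841 = 0.0970 × 3.5745 × 2.3841 = 0.8266.
T(603)/T(400) = exp(τ_B − τ_A) = exp(0.6666) = 1.9475.

1.95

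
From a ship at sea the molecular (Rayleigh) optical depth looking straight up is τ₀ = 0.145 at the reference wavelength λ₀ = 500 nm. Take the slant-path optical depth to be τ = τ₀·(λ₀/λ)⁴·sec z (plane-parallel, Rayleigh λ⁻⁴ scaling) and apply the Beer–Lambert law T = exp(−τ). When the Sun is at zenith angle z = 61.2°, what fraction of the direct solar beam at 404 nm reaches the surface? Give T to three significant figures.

0.494

sec 61.2° = 2.0757.
τ = 0.145 × (500/404)⁴ × 2.0757 = 0.145 × 2.3461 × 2.0757 = 0.7062.
T = exp(−0.7062) = 0.4935.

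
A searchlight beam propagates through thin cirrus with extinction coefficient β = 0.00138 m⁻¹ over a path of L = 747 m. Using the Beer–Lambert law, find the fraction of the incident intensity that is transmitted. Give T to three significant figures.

0.357

τ = β·L = 0.00138 × 747 = 1.0309.
T = exp(−1.0309) = 0.3567.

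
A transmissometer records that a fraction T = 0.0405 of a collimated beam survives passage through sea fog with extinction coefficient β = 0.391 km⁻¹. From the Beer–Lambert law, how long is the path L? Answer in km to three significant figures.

8.20 km

Beer–Lambert: T = exp(−βL) ⇒ L = −ln(T)/β = −ln(0.0405)/0.391 = 3.2065/0.391 = 8.201 km.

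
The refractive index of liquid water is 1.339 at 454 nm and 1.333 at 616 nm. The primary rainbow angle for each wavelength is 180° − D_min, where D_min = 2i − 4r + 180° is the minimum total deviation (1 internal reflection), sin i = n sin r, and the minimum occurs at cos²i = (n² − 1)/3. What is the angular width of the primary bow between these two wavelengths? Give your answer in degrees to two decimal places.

0.86°

At 454 nm (n = 1.339): cos²i = 0.26431 → i = 59.062°, r = 39.834°, D_min = 138.786°, rainbow angle = 41.214°.
At 616 nm (n = 1.333): cos²i = 0.25896 → i = 59.410°, r = 40.225°, D_min = 137.922°, rainbow angle = 42.078°.
Angular width = |41.214° − 42.078°| = 0.865°.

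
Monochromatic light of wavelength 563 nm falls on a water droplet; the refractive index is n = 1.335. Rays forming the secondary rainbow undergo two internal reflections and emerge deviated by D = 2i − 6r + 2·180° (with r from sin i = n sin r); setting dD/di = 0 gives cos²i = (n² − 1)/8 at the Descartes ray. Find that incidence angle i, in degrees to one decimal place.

cos²i = (1.335² − 1)/8 = (1.78222 − 1)/8 = 0.09778.
cos i = 0.31269, so i = 71.778°.

71.8°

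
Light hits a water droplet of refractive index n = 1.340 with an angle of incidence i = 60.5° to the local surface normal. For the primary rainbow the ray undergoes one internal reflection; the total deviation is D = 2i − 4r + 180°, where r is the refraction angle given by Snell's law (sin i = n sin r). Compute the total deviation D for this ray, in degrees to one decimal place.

sin r = sin 60.5° / 1.340 = 0.8704/1.340 = 0.6495; r = 40.51°.
D = 2·60.5° − 4·40.51° + 180° = 121.00° − 162.02° + 180° = 138.98°.

139.0°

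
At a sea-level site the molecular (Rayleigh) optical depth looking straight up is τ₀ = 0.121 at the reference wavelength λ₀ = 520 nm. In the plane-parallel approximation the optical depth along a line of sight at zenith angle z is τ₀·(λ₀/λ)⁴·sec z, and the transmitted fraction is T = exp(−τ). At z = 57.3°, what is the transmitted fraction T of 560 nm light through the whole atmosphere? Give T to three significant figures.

sec 57.3° = 1.8510.
τ = 0.121 × (520/560)⁴ × 1.8510 = 0.121 × 0.7435 × 1.8510 = 0.1665.
T = exp(−0.1665) = 0.8466.

0.847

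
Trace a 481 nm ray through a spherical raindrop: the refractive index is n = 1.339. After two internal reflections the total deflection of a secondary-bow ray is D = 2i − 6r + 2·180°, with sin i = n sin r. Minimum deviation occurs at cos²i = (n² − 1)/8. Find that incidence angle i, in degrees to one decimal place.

71.6°

cos²i = (1.339² − 1)/8 = (1.79292 − 1)/8 = 0.09912.
cos i = 0.31483, so i = 71.650°.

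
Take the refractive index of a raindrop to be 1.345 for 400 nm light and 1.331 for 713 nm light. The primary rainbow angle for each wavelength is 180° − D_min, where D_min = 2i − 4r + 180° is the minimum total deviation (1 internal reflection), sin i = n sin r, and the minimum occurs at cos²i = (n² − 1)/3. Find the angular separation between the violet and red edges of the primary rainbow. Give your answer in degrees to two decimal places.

2.01°

At 400 nm (n = 1.345): cos²i = 0.26967 → i = 58.715°, r = 39.448°, D_min = 139.635°, rainbow angle = 40.365°.
At 713 nm (n = 1.331): cos²i = 0.25719 → i = 59.527°, r = 40.356°, D_min = 137.630°, rainbow angle = 42.370°.
Angular width = |40.365° − 42.370°| = 2.005°.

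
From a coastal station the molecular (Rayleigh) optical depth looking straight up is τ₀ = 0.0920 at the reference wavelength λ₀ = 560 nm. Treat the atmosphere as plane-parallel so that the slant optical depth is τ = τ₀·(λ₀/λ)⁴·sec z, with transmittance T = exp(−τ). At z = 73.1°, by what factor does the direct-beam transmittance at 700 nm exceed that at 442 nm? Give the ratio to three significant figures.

Airmass: sec 73.1° = 3.4399.
τ(700 nm) = 0.0920 × (560/700)⁴ × 3.4399 = 0.0920 × 0.4096 × 3.4399 = 0.1296.
τ(442 nm) = 0.0920 × (560/442)⁴ × 3.4399 = 0.0920 × 2.5767 × 3.4399 = 0.8155.
T(700)/T(442) = exp(τ_B − τ_A) = exp(0.6858) = 1.9854.

1.99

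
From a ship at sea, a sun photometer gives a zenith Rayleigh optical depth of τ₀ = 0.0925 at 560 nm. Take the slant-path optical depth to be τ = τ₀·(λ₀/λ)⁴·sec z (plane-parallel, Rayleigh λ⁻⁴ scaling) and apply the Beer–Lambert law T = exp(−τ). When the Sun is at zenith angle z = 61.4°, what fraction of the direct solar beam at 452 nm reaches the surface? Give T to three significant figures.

0.634

sec 61.4° = 2.0890.
τ = 0.0925 × (560/452)⁴ × 2.0890 = 0.0925 × 2.3561 × 2.0890 = 0.4553.
T = exp(−0.4553) = 0.6343.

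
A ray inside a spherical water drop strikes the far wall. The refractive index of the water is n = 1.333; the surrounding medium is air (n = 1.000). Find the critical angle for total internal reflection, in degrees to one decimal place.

sin θ_c = n_air / n = 1.000 / 1.333 = 0.7502.
θ_c = arcsin(0.7502) = 48.61°.

48.6°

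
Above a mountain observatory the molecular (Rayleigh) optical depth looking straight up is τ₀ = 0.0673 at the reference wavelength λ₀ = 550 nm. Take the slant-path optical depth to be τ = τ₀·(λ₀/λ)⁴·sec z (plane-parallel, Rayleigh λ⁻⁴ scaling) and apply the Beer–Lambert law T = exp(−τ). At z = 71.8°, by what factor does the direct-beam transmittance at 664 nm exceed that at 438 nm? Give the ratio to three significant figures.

1.54

Airmass: sec 71.8° = 3.2017.
τ(664 nm) = 0.0673 × (550/664)⁴ × 3.2017 = 0.0673 × 0.4707 × 3.2017 = 0.1014.
τ(438 nm) = 0.0673 × (550/438)⁴ × 3.2017 = 0.0673 × 2.4863 × 3.2017 = 0.5357.
T(664)/T(438) = exp(τ_B − τ_A) = exp(0.4343) = 1.5439.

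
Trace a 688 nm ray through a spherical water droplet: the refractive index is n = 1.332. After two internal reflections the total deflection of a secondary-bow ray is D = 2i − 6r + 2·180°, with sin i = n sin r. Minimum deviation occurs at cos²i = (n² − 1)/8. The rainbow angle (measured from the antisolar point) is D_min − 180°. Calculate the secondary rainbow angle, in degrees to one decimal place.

cos²i = (1.77422 − 1)/8 = 0.09678; i = arccos(0.31109) = 71.875°.
sin r = sin 71.875°/1.332 = 0.71350; r = 45.520°.
D_min = 2·71.875° − 6·45.520° + 360° = 230.628°.
Rainbow angle = D_min − 180° = 50.628°.

50.6°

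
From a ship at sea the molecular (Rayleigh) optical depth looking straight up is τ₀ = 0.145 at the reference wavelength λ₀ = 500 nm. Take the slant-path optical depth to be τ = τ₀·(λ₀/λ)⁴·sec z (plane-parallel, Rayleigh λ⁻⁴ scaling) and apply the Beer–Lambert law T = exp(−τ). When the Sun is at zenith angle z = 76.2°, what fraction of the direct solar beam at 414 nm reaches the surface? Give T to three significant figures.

0.274

sec 76.2° = 4.1923.
τ = 0.145 × (500/414)⁴ × 4.1923 = 0.145 × 2.1275 × 4.1923 = 1.2933.
T = exp(−1.2933) = 0.2744.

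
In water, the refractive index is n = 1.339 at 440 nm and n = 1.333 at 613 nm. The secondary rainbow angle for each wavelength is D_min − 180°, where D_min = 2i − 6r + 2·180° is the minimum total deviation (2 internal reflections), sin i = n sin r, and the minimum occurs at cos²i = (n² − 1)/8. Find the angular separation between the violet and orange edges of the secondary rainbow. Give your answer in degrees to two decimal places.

1.56°

At 440 nm (n = 1.339): cos²i = 0.09912 → i = 71.650°, r = 45.141°, D_min = 232.451°, rainbow angle = 52.451°.
At 613 nm (n = 1.333): cos²i = 0.09711 → i = 71.843°, r = 45.466°, D_min = 230.891°, rainbow angle = 50.891°.
Angular width = |52.451° − 50.891°| = 1.560°.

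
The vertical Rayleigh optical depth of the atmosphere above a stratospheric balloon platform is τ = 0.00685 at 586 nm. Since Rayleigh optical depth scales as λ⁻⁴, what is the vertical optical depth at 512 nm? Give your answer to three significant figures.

0.0118

τ(512 nm) = τ(586 nm) × (586/512)⁴ = 0.00685 × (1.1445)⁴ = 0.00685 × 1.7160 = 0.0118.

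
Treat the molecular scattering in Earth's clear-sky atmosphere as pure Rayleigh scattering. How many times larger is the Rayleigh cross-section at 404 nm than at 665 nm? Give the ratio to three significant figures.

Rayleigh scattering ∝ λ⁻⁴, so the ratio of coefficients is the inverse fourth power of the wavelength ratio.
σ(404)/σ(665) = (665/404)⁴ = (1.6460)⁴ = 7.341.

7.34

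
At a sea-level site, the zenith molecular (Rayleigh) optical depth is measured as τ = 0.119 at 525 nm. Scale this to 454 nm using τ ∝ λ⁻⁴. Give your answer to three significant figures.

0.213

τ(454 nm) = τ(525 nm) × (525/454)⁴ = 0.119 × (1.1564)⁴ = 0.119 × 1.7882 = 0.2128.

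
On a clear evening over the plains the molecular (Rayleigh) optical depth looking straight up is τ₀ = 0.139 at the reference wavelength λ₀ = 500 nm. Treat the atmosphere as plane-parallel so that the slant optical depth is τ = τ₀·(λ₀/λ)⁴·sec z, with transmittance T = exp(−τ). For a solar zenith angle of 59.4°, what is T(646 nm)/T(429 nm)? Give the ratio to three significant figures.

1.50

Airmass: sec 59.4° = 1.9645.
τ(646 nm) = 0.139 × (500/646)⁴ × 1.9645 = 0.139 × 0.3589 × 1.9645 = 0.0980.
τ(429 nm) = 0.139 × (500/429)⁴ × 1.9645 = 0.139 × 1.8452 × 1.9645 = 0.5039.
T(646)/T(429) = exp(τ_B − τ_A) = exp(0.4059) = 1.5006.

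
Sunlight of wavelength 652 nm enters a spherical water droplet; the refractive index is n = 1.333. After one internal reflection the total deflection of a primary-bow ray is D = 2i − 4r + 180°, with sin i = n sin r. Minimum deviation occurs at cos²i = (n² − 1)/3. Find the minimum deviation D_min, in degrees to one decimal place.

137.9°

cos²i = (1.77689 − 1)/3 = 0.25896; i = arccos(0.50888) = 59.410°.
sin r = sin 59.410°/1.333 = 0.64579; r = 40.225°.
D_min = 2·59.410° − 4·40.225° + 180° = 137.922°.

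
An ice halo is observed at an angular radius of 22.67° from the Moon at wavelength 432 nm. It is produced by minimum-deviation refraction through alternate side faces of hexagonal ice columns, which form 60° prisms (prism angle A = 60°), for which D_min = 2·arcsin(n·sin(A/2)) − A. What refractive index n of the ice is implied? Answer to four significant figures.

1.321

Rearranging: n = sin((D_min + A)/2) / sin(A/2).
(D_min + A)/2 = (22.67° + 60°)/2 = 41.335°.
n = sin 41.335° / sin 30° = 0.6605 / 0.5000 = 1.3209.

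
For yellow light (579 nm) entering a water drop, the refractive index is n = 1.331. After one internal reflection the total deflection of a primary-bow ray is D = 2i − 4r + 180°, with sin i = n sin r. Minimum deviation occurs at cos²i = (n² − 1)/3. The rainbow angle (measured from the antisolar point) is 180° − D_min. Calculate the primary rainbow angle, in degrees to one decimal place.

cos²i = (1.77156 − 1)/3 = 0.25719; i = arccos(0.50714) = 59.527°.
sin r = sin 59.527°/1.331 = 0.64753; r = 40.356°.
D_min = 2·59.527° − 4·40.356° + 180° = 137.630°.
Rainbow angle = 180° − D_min = 42.370°.

42.4°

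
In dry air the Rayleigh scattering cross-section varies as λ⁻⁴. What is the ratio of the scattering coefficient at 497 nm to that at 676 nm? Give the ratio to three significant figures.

3.42

Rayleigh scattering ∝ λ⁻⁴, so the ratio of coefficients is the inverse fourth power of the wavelength ratio.
σ(497)/σ(676) = (676/497)⁴ = (1.3602)⁴ = 3.423.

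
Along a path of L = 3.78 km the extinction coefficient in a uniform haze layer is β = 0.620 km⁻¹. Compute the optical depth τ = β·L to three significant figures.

2.34

τ = β·L = 0.620 × 3.78 = 2.3436.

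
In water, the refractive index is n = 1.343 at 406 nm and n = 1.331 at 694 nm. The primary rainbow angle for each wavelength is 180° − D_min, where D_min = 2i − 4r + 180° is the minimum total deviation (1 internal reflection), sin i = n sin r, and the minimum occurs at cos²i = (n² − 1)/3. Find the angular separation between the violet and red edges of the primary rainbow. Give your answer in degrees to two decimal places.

1.72°

At 406 nm (n = 1.343): cos²i = 0.26788 → i = 58.830°, r = 39.577°, D_min = 139.354°, rainbow angle = 40.646°.
At 694 nm (n = 1.331): cos²i = 0.25719 → i = 59.527°, r = 40.356°, D_min = 137.630°, rainbow angle = 42.370°.
Angular width = |40.646° − 42.370°| = 1.724°.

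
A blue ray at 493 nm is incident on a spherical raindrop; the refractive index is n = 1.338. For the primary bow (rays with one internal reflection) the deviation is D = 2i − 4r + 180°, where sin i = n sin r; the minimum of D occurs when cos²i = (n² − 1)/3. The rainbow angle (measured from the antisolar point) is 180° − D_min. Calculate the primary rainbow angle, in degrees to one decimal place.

cos²i = (1.79024 − 1)/3 = 0.26341; i = arccos(0.51324) = 59.120°.
sin r = sin 59.120°/1.338 = 0.64144; r = 39.899°.
D_min = 2·59.120° − 4·39.899° + 180° = 138.643°.
Rainbow angle = 180° − D_min = 41.357°.

41.4°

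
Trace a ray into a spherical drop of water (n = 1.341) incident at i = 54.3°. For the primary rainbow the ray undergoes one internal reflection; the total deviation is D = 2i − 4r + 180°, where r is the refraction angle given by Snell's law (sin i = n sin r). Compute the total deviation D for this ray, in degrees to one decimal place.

139.5°

sin r = sin 54.3° / 1.341 = 0.8121/1.341 = 0.6056; r = 37.27°.
D = 2·54.3° − 4·37.27° + 180° = 108.60° − 149.08° + 180° = 139.52°.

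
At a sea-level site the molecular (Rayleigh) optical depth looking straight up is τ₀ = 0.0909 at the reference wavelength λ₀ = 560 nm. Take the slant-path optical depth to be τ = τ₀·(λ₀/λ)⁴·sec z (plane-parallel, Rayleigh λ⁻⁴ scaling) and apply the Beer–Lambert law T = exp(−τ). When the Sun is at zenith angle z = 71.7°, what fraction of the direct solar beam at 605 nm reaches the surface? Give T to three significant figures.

sec 71.7° = 3.1848.
τ = 0.0909 × (560/605)⁴ × 3.1848 = 0.0909 × 0.7341 × 3.1848 = 0.2125.
T = exp(−0.2125) = 0.8086.

0.809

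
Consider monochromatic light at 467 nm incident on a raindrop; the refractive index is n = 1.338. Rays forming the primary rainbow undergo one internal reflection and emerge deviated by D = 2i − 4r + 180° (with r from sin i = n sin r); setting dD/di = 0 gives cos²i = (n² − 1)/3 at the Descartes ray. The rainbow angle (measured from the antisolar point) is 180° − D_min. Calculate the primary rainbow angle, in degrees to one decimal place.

41.4°

cos²i = (1.79024 − 1)/3 = 0.26341; i = arccos(0.51324) = 59.120°.
sin r = sin 59.120°/1.338 = 0.64144; r = 39.899°.
D_min = 2·59.120° − 4·39.899° + 180° = 138.643°.
Rainbow angle = 180° − D_min = 41.357°.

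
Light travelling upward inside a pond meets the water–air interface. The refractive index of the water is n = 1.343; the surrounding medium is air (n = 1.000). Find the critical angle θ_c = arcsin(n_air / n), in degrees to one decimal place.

sin θ_c = n_air / n = 1.000 / 1.343 = 0.7446.
θ_c = arcsin(0.7446) = 48.12°.

48.1°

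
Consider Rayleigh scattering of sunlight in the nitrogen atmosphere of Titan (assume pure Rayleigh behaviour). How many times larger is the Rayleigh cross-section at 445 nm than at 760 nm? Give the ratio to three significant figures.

Rayleigh scattering ∝ λ⁻⁴, so the ratio of coefficients is the inverse fourth power of the wavelength ratio.
σ(445)/σ(760) = (760/445)⁴ = (1.7079)⁴ = 8.508.

8.51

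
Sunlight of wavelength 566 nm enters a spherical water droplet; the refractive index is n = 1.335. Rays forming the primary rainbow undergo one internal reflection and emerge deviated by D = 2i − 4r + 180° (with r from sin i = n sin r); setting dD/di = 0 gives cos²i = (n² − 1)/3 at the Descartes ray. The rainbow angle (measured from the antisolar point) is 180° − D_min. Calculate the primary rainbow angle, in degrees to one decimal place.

cos²i = (1.78222 − 1)/3 = 0.26074; i = arccos(0.51063) = 59.294°.
sin r = sin 59.294°/1.335 = 0.64405; r = 40.094°.
D_min = 2·59.294° − 4·40.094° + 180° = 138.212°.
Rainbow angle = 180° − D_min = 41.788°.

41.8°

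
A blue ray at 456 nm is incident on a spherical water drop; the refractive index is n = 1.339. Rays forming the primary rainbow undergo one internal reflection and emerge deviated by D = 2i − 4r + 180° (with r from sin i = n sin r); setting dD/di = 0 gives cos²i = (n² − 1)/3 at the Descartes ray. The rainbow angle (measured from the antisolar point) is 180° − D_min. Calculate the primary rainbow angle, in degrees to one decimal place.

cos²i = (1.79292 − 1)/3 = 0.26431; i = arccos(0.51411) = 59.062°.
sin r = sin 59.062°/1.339 = 0.64057; r = 39.834°.
D_min = 2·59.062° − 4·39.834° + 180° = 138.786°.
Rainbow angle = 180° − D_min = 41.214°.

41.2°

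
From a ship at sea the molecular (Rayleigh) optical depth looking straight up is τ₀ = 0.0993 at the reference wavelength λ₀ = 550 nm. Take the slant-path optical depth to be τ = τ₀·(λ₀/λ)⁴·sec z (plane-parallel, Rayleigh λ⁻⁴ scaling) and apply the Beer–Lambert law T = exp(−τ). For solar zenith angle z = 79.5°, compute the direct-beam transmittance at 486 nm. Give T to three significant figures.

sec 79.5° = 5.4874.
τ = 0.0993 × (550/486)⁴ × 5.4874 = 0.0993 × 1.6402 × 5.4874 = 0.8938.
T = exp(−0.8938) = 0.4091.

0.409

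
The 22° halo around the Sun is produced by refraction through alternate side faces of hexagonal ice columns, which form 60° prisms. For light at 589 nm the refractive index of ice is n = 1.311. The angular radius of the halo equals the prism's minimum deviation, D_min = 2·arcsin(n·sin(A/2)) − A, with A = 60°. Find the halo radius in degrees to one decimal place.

n·sin(A/2) = 1.311 × sin 30° = 1.311 × 0.5000 = 0.6555.
D_min = 2·arcsin(0.6555) − 60° = 2 × 40.958° − 60° = 21.915°.

21.9°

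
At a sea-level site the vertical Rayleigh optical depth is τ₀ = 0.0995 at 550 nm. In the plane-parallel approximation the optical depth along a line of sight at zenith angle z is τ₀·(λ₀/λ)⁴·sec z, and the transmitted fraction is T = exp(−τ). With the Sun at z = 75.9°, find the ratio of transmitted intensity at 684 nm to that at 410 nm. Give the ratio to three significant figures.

Airmass: sec 75.9° = 4.1048.
τ(684 nm) = 0.0995 × (550/684)⁴ × 4.1048 = 0.0995 × 0.4180 × 4.1048 = 0.1707.
τ(410 nm) = 0.0995 × (550/410)⁴ × 4.1048 = 0.0995 × 3.2383 × 4.1048 = 1.3226.
T(684)/T(410) = exp(τ_B − τ_A) = exp(1.1519) = 3.1641.

3.16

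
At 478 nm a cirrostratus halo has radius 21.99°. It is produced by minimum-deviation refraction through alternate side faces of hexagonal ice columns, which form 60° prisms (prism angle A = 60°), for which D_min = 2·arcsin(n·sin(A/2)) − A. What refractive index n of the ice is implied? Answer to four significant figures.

Rearranging: n = sin((D_min + A)/2) / sin(A/2).
(D_min + A)/2 = (21.99° + 60°)/2 = 40.995°.
n = sin 40.995° / sin 30° = 0.6560 / 0.5000 = 1.3120.

1.312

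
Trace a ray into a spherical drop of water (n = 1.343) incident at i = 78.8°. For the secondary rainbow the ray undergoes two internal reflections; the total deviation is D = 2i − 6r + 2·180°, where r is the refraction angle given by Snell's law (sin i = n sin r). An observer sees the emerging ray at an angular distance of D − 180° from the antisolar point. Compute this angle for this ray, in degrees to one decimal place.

sin r = sin 78.8° / 1.343 = 0.9810/1.343 = 0.7304; r = 46.92°.
D = 2·78.8° − 6·46.92° + 2·180° = 157.60° − 281.53° + 360° = 236.07°.
Angle from antisolar point = D − 180° = 56.07°.

56.1°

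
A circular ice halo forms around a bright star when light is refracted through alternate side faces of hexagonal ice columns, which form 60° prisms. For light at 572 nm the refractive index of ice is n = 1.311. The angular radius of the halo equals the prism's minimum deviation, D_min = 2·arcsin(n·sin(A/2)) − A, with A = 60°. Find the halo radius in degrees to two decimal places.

21.92°

n·sin(A/2) = 1.311 × sin 30° = 1.311 × 0.5000 = 0.6555.
D_min = 2·arcsin(0.6555) − 60° = 2 × 40.958° − 60° = 21.915°.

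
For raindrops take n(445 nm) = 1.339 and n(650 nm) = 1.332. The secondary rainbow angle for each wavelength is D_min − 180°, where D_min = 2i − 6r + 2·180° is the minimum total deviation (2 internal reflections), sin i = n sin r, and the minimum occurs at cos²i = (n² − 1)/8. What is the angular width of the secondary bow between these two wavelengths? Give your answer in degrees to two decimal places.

1.82°

At 445 nm (n = 1.339): cos²i = 0.09912 → i = 71.650°, r = 45.141°, D_min = 232.451°, rainbow angle = 52.451°.
At 650 nm (n = 1.332): cos²i = 0.09678 → i = 71.875°, r = 45.520°, D_min = 230.628°, rainbow angle = 50.628°.
Angular width = |52.451° − 50.628°| = 1.823°.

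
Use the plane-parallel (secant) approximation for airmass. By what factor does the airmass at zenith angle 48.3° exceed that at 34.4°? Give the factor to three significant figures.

1.24

X(48.3°)/X(34.4°) = sec 48.3° / sec 34.4° = cos 34.4° / cos 48.3° = 0.8251/0.6652 = 1.2403.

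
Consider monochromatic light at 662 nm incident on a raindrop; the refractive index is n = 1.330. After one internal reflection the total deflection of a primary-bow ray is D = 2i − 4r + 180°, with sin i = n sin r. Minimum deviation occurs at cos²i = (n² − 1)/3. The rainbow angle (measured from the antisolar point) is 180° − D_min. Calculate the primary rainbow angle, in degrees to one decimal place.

cos²i = (1.76890 − 1)/3 = 0.25630; i = arccos(0.50626) = 59.585°.
sin r = sin 59.585°/1.330 = 0.64841; r = 40.422°.
D_min = 2·59.585° − 4·40.422° + 180° = 137.484°.
Rainbow angle = 180° − D_min = 42.516°.

42.5°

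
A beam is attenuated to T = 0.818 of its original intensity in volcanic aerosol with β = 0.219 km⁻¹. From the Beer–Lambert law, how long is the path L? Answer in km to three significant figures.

Beer–Lambert: T = exp(−βL) ⇒ L = −ln(T)/β = −ln(0.818)/0.219 = 0.2009/0.219 = 0.9173 km.

0.917 km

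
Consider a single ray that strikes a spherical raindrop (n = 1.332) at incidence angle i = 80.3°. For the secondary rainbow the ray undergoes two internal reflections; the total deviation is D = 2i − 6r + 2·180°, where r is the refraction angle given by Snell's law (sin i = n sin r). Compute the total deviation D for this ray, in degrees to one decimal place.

234.2°

sin r = sin 80.3° / 1.332 = 0.9857/1.332 = 0.7400; r = 47.73°.
D = 2·80.3° − 6·47.73° + 2·180° = 160.60° − 286.40° + 360° = 234.20°.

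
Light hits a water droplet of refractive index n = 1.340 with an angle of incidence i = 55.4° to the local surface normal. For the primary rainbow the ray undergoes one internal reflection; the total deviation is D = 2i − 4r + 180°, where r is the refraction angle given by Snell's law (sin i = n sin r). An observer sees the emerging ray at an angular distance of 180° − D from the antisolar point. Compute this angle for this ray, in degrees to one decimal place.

40.8°

sin r = sin 55.4° / 1.340 = 0.8231/1.340 = 0.6143; r = 37.90°.
D = 2·55.4° − 4·37.90° + 180° = 110.80° − 151.60° + 180° = 139.20°.
Angle from antisolar point = 180° − D = 40.80°.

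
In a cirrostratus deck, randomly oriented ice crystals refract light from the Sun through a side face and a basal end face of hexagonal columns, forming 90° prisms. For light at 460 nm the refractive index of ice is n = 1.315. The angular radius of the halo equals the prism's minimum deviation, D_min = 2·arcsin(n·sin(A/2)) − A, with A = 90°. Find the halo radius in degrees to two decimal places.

46.82°

n·sin(A/2) = 1.315 × sin 45° = 1.315 × 0.7071 = 0.9298.
D_min = 2·arcsin(0.9298) − 90° = 2 × 68.411° − 90° = 46.821°.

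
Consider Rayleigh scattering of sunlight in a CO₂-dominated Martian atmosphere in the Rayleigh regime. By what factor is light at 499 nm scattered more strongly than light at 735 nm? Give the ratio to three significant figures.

Rayleigh scattering ∝ λ⁻⁴, so the ratio of coefficients is the inverse fourth power of the wavelength ratio.
σ(499)/σ(735) = (735/499)⁴ = (1.4729)⁴ = 4.707.

4.71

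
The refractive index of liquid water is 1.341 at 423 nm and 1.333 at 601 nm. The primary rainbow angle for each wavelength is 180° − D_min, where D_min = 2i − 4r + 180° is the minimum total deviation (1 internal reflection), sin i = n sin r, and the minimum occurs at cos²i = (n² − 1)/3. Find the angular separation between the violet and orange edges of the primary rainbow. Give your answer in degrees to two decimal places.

At 423 nm (n = 1.341): cos²i = 0.26609 → i = 58.946°, r = 39.705°, D_min = 139.071°, rainbow angle = 40.929°.
At 601 nm (n = 1.333): cos²i = 0.25896 → i = 59.410°, r = 40.225°, D_min = 137.922°, rainbow angle = 42.078°.
Angular width = |40.929° − 42.078°| = 1.149°.

1.15°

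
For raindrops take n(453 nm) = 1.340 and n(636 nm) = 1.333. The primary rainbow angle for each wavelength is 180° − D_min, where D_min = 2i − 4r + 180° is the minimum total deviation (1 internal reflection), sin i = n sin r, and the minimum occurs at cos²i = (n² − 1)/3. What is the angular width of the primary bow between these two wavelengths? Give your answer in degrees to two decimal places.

At 453 nm (n = 1.340): cos²i = 0.26520 → i = 59.004°, r = 39.770°, D_min = 138.929°, rainbow angle = 41.071°.
At 636 nm (n = 1.333): cos²i = 0.25896 → i = 59.410°, r = 40.225°, D_min = 137.922°, rainbow angle = 42.078°.
Angular width = |41.071° − 42.078°| = 1.007°.

1.01°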